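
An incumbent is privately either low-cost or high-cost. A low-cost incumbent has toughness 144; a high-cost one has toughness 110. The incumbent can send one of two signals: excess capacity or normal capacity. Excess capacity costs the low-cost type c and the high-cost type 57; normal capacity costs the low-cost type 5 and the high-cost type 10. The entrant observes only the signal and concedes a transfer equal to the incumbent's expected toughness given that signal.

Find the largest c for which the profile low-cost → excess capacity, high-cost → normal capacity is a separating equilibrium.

39

Under separation: excess capacity → low-cost (pays 144); normal capacity → high-cost (pays 110).
High-cost: 110 − 10 = 100 ≥ 144 − 57 = 87. Holds regardless of c. ✓
Low-cost: 144 − c ≥ 110 − 5, so c ≤ 144 − 105 = 39.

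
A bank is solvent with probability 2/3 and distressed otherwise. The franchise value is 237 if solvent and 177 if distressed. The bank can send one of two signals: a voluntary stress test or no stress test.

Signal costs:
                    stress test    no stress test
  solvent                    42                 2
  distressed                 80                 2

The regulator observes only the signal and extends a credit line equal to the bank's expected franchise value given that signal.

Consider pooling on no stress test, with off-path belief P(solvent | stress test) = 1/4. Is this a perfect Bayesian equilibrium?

Yes

At the pooled signal (no stress test) the regulator holds the prior 2/3 and pays 2/3·237 + 1/3·177 = 217. Off-path (stress test) belief 1/4 gives 1/4·237 + 3/4·177 = 192.
Solvent: no stress test gives 217 − 2 = 215; stress test gives 192 − 42 = 150. Stays. ✓
Distressed: no stress test gives 217 − 2 = 215; stress test gives 192 − 80 = 112. Stays. ✓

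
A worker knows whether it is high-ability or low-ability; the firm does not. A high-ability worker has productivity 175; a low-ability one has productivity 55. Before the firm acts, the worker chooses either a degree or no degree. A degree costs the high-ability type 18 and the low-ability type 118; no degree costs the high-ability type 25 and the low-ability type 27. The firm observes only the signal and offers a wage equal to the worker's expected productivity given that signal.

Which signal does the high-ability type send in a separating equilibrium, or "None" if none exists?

Try high-ability → degree, low-ability → no degree:
  If types separate, degree earns payment 175 and no degree earns 55.
  High-ability: degree gives 175 − 18 = 157; no degree gives 55 − 25 = 30. No deviation. ✓
  Low-ability: no degree gives 55 − 27 = 28; degree gives 175 − 118 = 57. Would deviate. ✗
Try high-ability → no degree, low-ability → degree:
  If types separate, no degree earns payment 175 and degree earns 55.
  High-ability: no degree gives 175 − 25 = 150; degree gives 55 − 18 = 37. No deviation. ✓
  Low-ability: degree gives 55 − 118 = -63; no degree gives 175 − 27 = 148. Would deviate. ✗
Neither assignment is incentive-compatible.

None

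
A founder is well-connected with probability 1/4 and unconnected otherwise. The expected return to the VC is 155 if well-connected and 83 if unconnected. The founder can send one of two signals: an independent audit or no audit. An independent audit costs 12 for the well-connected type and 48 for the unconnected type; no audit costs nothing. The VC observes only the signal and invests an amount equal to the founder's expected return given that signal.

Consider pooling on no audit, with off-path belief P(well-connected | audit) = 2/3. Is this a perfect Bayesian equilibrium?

No

At the pooled signal (no audit) the VC holds the prior 1/4 and pays 1/4·155 + 3/4·83 = 101. Off-path (audit) belief 2/3 gives 2/3·155 + 1/3·83 = 131.
Well-connected: no audit gives 101 − 0 = 101; audit gives 131 − 12 = 119. Deviates. ✗
Unconnected: no audit gives 101 − 0 = 101; audit gives 131 − 48 = 83. Stays. ✓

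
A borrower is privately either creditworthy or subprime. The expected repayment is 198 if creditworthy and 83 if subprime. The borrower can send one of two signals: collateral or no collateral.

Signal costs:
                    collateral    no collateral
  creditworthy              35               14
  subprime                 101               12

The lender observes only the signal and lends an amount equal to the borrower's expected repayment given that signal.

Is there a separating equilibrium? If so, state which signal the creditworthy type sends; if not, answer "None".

Try creditworthy → collateral, subprime → no collateral:
  Under separation the lender infers type exactly: collateral → creditworthy (pays 198), no collateral → subprime (pays 83).
  Creditworthy: collateral gives 198 − 35 = 163; no collateral gives 83 − 14 = 69. No deviation. ✓
  Subprime: no collateral gives 83 − 12 = 71; collateral gives 198 − 101 = 97. Would deviate. ✗
Try creditworthy → no collateral, subprime → collateral:
  Under separation the lender infers type exactly: no collateral → creditworthy (pays 198), collateral → subprime (pays 83).
  Creditworthy: no collateral gives 198 − 14 = 184; collateral gives 83 − 35 = 48. No deviation. ✓
  Subprime: collateral gives 83 − 101 = -18; no collateral gives 198 − 12 = 186. Would deviate. ✗
Neither assignment is incentive-compatible.

None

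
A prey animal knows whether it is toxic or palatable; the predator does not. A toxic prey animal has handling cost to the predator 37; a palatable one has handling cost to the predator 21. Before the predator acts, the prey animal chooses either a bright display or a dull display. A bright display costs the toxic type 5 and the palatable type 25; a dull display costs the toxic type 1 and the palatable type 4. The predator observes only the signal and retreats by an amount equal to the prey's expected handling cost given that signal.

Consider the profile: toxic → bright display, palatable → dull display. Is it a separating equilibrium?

Under separation the predator infers type exactly: bright display → toxic (pays 37), dull display → palatable (pays 21).
Toxic: bright display gives 37 − 5 = 32; dull display gives 21 − 1 = 20. No deviation. ✓
Palatable: dull display gives 21 − 4 = 17; bright display gives 37 − 25 = 12. No deviation. ✓
Neither type gains from mimicking the other.

Yes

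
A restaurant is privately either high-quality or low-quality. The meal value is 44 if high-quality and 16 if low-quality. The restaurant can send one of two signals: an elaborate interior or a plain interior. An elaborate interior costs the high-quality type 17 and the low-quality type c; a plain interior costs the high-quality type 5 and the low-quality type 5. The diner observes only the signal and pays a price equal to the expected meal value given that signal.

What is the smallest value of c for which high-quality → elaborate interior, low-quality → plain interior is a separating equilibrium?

Under separation: elaborate interior → high-quality (pays 44); plain interior → low-quality (pays 16).
High-quality: 44 − 17 = 27 ≥ 16 − 5 = 11. Holds regardless of c. ✓
Low-quality: 16 − 5 ≥ 44 − c, so c ≥ 44 − 11 = 33.

33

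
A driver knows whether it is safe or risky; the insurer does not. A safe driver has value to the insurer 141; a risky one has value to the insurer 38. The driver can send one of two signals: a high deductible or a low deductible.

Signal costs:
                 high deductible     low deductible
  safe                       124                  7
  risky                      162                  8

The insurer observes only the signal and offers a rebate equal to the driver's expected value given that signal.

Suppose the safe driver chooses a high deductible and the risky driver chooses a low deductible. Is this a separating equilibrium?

Under separation the insurer infers type exactly: high deductible → safe (pays 141), low deductible → risky (pays 38).
Safe: high deductible gives 141 − 124 = 17; low deductible gives 38 − 7 = 31. Would deviate. ✗
Risky: low deductible gives 38 − 8 = 30; high deductible gives 141 − 162 = -21. No deviation. ✓

No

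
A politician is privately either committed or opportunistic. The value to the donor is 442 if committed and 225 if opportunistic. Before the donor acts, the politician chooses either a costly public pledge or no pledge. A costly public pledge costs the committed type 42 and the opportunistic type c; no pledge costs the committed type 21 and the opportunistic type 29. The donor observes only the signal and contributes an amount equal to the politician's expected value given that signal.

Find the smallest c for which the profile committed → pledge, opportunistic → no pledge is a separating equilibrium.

246

Under separation: pledge → committed (pays 442); no pledge → opportunistic (pays 225).
Committed: 442 − 42 = 400 ≥ 225 − 21 = 204. Holds regardless of c. ✓
Opportunistic: 225 − 29 ≥ 442 − c, so c ≥ 442 − 196 = 246.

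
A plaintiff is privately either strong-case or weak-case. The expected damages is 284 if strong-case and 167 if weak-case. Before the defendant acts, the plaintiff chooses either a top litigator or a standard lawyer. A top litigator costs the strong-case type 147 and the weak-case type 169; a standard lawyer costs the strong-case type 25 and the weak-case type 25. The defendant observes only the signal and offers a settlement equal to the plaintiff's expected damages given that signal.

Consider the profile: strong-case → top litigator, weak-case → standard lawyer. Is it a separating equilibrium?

If types separate, top litigator earns payment 284 and standard lawyer earns 167.
Strong-case: top litigator gives 284 − 147 = 137; standard lawyer gives 167 − 25 = 142. Would deviate. ✗
Weak-case: standard lawyer gives 167 − 25 = 142; top litigator gives 284 − 169 = 115. No deviation. ✓

No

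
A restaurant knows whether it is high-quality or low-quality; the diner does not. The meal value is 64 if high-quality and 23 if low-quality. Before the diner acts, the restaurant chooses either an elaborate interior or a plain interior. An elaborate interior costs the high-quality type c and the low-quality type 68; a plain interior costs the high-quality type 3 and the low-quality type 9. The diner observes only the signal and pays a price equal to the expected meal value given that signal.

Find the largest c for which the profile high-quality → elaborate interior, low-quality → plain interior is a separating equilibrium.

Under separation: elaborate interior → high-quality (pays 64); plain interior → low-quality (pays 23).
Low-quality: 23 − 9 = 14 ≥ 64 − 68 = -4. Holds regardless of c. ✓
High-quality: 64 − c ≥ 23 − 3, so c ≤ 64 − 20 = 44.

44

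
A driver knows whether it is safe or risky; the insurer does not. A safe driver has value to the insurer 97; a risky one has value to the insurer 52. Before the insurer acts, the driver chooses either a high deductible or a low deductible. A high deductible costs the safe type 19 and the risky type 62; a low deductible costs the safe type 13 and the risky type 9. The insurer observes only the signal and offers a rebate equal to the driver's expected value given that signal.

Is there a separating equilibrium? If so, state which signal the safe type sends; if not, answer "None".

Try safe → high deductible, risky → low deductible:
  If types separate, high deductible earns payment 97 and low deductible earns 52.
  Safe: high deductible gives 97 − 19 = 78; low deductible gives 52 − 13 = 39. No deviation. ✓
  Risky: low deductible gives 52 − 9 = 43; high deductible gives 97 − 62 = 35. No deviation. ✓
Both hold — the safe type sends high deductible.

high deductible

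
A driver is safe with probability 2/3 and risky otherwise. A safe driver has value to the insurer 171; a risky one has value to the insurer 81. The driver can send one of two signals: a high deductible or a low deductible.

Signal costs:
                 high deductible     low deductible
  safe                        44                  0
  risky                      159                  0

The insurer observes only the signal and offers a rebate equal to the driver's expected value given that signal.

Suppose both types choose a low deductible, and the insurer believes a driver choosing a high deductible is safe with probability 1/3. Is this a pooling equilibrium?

At the pooled signal (low deductible) the insurer holds the prior 2/3 and pays 2/3·171 + 1/3·81 = 141. Off-path (high deductible) belief 1/3 gives 1/3·171 + 2/3·81 = 111.
Safe: low deductible gives 141 − 0 = 141; high deductible gives 111 − 44 = 67. Stays. ✓
Risky: low deductible gives 141 − 0 = 141; high deductible gives 111 − 159 = -48. Stays. ✓

Yes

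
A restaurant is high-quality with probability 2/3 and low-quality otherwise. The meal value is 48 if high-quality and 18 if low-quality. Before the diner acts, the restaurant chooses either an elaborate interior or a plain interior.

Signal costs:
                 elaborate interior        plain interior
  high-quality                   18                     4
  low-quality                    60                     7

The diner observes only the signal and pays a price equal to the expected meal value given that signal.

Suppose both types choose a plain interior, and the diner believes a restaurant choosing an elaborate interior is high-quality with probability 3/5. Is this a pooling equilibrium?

Yes

On the equilibrium path (plain interior) the diner holds the prior 2/3 and pays 2/3·48 + 1/3·18 = 38. Off-path (elaborate interior) belief 3/5 gives 3/5·48 + 2/5·18 = 36.
High-quality: plain interior gives 38 − 4 = 34; elaborate interior gives 36 − 18 = 18. Stays. ✓
Low-quality: plain interior gives 38 − 7 = 31; elaborate interior gives 36 − 60 = -24. Stays. ✓
Beliefs are Bayes-consistent on-path and both types best-respond.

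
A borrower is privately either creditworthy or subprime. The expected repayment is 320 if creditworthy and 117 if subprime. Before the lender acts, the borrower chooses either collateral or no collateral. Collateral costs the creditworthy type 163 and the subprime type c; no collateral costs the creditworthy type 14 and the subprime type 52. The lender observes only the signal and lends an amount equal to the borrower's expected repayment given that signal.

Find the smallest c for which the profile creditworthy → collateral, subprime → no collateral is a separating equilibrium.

255

Under separation: collateral → creditworthy (pays 320); no collateral → subprime (pays 117).
Creditworthy: 320 − 163 = 157 ≥ 117 − 14 = 103. Holds regardless of c. ✓
Subprime: 117 − 52 ≥ 320 − c, so c ≥ 320 − 65 = 255.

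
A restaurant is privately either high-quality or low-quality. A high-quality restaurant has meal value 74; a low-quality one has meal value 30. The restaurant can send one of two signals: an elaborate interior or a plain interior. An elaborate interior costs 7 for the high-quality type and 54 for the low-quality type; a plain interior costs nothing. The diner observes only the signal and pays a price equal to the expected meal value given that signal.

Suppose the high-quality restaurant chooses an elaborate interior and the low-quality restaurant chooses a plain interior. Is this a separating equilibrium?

Under separation the diner infers type exactly: elaborate interior → high-quality (pays 74), plain interior → low-quality (pays 30).
High-quality: elaborate interior gives 74 − 7 = 67; plain interior gives 30 − 0 = 30. No deviation. ✓
Low-quality: plain interior gives 30 − 0 = 30; elaborate interior gives 74 − 54 = 20. No deviation. ✓
Neither type gains from mimicking the other.

Yes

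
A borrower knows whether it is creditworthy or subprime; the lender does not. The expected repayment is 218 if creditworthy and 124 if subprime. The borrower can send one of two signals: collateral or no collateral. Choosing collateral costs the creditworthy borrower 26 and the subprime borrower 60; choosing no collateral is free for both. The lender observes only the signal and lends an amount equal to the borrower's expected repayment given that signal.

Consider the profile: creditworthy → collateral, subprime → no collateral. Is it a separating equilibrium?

No

Under separation the lender infers type exactly: collateral → creditworthy (pays 218), no collateral → subprime (pays 124).
Creditworthy: collateral gives 218 − 26 = 192; no collateral gives 124 − 0 = 124. No deviation. ✓
Subprime: no collateral gives 124 − 0 = 124; collateral gives 218 − 60 = 158. Would deviate. ✗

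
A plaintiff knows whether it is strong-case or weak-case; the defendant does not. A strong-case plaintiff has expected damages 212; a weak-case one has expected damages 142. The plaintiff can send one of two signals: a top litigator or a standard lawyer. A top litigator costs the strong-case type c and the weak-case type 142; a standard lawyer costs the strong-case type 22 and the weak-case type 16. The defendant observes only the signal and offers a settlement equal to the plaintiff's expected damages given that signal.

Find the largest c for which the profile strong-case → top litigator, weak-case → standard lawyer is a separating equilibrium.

Under separation: top litigator → strong-case (pays 212); standard lawyer → weak-case (pays 142).
Weak-case: 142 − 16 = 126 ≥ 212 − 142 = 70. Holds regardless of c. ✓
Strong-case: 212 − c ≥ 142 − 22, so c ≤ 212 − 120 = 92.

92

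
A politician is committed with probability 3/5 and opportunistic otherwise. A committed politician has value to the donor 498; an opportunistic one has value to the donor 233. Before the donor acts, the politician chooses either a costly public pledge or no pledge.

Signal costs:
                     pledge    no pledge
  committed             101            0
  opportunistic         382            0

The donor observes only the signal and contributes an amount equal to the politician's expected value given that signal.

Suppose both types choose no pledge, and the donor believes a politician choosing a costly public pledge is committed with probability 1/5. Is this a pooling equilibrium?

At the pooled signal (no pledge) the donor holds the prior 3/5 and pays 3/5·498 + 2/5·233 = 392. Off-path (pledge) belief 1/5 gives 1/5·498 + 4/5·233 = 286.
Committed: no pledge gives 392 − 0 = 392; pledge gives 286 − 101 = 185. Stays. ✓
Opportunistic: no pledge gives 392 − 0 = 392; pledge gives 286 − 382 = -96. Stays. ✓

Yes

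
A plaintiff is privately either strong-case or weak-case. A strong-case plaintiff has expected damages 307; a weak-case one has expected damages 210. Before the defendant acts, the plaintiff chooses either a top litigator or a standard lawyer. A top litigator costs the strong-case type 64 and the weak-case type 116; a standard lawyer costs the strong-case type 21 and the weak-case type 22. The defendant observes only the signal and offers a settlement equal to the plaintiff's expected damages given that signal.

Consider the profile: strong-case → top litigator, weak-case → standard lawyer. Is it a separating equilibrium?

If types separate, top litigator earns payment 307 and standard lawyer earns 210.
Strong-case: top litigator gives 307 − 64 = 243; standard lawyer gives 210 − 21 = 189. No deviation. ✓
Weak-case: standard lawyer gives 210 − 22 = 188; top litigator gives 307 − 116 = 191. Would deviate. ✗

No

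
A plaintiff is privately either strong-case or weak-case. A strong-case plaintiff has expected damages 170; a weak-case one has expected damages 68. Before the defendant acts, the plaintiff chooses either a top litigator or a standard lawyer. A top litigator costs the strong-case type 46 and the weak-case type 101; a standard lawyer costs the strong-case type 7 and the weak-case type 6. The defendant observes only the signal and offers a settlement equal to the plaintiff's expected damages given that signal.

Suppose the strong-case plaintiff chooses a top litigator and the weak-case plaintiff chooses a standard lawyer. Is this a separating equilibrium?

No

If types separate, top litigator earns payment 170 and standard lawyer earns 68.
Strong-case: top litigator gives 170 − 46 = 124; standard lawyer gives 68 − 7 = 61. No deviation. ✓
Weak-case: standard lawyer gives 68 − 6 = 62; top litigator gives 170 − 101 = 69. Would deviate. ✗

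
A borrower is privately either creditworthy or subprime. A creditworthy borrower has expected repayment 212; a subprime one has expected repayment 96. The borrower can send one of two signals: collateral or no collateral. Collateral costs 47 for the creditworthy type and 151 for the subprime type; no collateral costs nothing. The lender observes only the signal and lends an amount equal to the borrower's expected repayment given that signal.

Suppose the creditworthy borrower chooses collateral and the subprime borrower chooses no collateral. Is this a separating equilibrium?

Under separation the lender infers type exactly: collateral → creditworthy (pays 212), no collateral → subprime (pays 96).
Creditworthy: collateral gives 212 − 47 = 165; no collateral gives 96 − 0 = 96. No deviation. ✓
Subprime: no collateral gives 96 − 0 = 96; collateral gives 212 − 151 = 61. No deviation. ✓
Neither type gains from mimicking the other.

Yes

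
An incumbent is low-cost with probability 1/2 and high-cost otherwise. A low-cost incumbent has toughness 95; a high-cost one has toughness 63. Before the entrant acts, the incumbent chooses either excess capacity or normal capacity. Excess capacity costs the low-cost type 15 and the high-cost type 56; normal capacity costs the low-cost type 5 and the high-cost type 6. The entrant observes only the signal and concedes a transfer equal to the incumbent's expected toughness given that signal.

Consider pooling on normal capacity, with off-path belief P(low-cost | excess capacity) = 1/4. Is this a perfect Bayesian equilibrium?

Yes

At the pooled signal (normal capacity) the entrant holds the prior 1/2 and pays 1/2·95 + 1/2·63 = 79. Off-path (excess capacity) belief 1/4 gives 1/4·95 + 3/4·63 = 71.
Low-cost: normal capacity gives 79 − 5 = 74; excess capacity gives 71 − 15 = 56. Stays. ✓
High-cost: normal capacity gives 79 − 6 = 73; excess capacity gives 71 − 56 = 15. Stays. ✓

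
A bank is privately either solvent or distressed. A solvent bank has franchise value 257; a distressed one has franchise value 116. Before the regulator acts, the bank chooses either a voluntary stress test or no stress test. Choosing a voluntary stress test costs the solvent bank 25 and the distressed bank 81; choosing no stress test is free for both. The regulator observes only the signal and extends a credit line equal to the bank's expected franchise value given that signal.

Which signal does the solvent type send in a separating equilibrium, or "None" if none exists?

None

Try solvent → stress test, distressed → no stress test:
  If types separate, stress test earns payment 257 and no stress test earns 116.
  Solvent: stress test gives 257 − 25 = 232; no stress test gives 116 − 0 = 116. No deviation. ✓
  Distressed: no stress test gives 116 − 0 = 116; stress test gives 257 − 81 = 176. Would deviate. ✗
Try solvent → no stress test, distressed → stress test:
  If types separate, no stress test earns payment 257 and stress test earns 116.
  Solvent: no stress test gives 257 − 0 = 257; stress test gives 116 − 25 = 91. No deviation. ✓
  Distressed: stress test gives 116 − 81 = 35; no stress test gives 257 − 0 = 257. Would deviate. ✗
Neither assignment is incentive-compatible.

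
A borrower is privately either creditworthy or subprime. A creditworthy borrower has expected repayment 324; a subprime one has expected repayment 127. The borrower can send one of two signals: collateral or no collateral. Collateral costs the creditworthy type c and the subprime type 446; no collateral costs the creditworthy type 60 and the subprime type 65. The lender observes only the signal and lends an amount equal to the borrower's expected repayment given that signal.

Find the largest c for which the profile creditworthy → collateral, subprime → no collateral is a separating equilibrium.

257

Under separation: collateral → creditworthy (pays 324); no collateral → subprime (pays 127).
Subprime: 127 − 65 = 62 ≥ 324 − 446 = -122. Holds regardless of c. ✓
Creditworthy: 324 − c ≥ 127 − 60, so c ≤ 324 − 67 = 257.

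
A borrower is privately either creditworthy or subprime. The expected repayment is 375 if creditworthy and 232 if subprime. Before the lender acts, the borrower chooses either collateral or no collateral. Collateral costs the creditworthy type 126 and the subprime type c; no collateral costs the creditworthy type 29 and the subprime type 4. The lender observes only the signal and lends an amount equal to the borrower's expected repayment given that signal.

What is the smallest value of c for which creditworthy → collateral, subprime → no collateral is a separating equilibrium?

147

Under separation: collateral → creditworthy (pays 375); no collateral → subprime (pays 232).
Creditworthy: 375 − 126 = 249 ≥ 232 − 29 = 203. Holds regardless of c. ✓
Subprime: 232 − 4 ≥ 375 − c, so c ≥ 375 − 228 = 147.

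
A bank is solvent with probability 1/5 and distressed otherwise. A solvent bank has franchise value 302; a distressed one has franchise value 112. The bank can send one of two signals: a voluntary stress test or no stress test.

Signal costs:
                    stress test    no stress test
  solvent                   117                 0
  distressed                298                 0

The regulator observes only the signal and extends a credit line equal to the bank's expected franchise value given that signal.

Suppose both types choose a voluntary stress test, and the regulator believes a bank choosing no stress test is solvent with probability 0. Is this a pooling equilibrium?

On the equilibrium path (stress test) the regulator holds the prior 1/5 and pays 1/5·302 + 4/5·112 = 150. Off-path (no stress test) belief 0 gives 0·302 + 1·112 = 112.
Solvent: stress test gives 150 − 117 = 33; no stress test gives 112 − 0 = 112. Deviates. ✗
Distressed: stress test gives 150 − 298 = -148; no stress test gives 112 − 0 = 112. Deviates. ✗

No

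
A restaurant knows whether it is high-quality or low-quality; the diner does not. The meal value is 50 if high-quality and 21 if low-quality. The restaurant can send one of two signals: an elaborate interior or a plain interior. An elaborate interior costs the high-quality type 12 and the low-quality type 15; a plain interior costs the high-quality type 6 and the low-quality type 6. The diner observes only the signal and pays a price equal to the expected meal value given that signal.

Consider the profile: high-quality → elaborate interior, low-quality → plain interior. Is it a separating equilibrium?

If types separate, elaborate interior earns payment 50 and plain interior earns 21.
High-quality: elaborate interior gives 50 − 12 = 38; plain interior gives 21 − 6 = 15. No deviation. ✓
Low-quality: plain interior gives 21 − 6 = 15; elaborate interior gives 50 − 15 = 35. Would deviate. ✗

No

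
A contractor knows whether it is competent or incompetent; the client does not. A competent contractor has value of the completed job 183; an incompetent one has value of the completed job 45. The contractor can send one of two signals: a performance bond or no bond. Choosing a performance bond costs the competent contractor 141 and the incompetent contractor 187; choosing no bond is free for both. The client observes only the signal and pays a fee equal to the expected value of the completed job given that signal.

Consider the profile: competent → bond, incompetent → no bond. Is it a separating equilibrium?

If types separate, bond earns payment 183 and no bond earns 45.
Competent: bond gives 183 − 141 = 42; no bond gives 45 − 0 = 45. Would deviate. ✗
Incompetent: no bond gives 45 − 0 = 45; bond gives 183 − 187 = -4. No deviation. ✓

No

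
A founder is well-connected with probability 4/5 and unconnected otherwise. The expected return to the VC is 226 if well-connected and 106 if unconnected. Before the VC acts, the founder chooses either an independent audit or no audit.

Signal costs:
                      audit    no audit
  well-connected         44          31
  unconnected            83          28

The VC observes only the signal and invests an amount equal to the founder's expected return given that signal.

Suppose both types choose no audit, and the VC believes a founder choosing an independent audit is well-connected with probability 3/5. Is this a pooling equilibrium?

On the equilibrium path (no audit) the VC holds the prior 4/5 and pays 4/5·226 + 1/5·106 = 202. Off-path (audit) belief 3/5 gives 3/5·226 + 2/5·106 = 178.
Well-connected: no audit gives 202 − 31 = 171; audit gives 178 − 44 = 134. Stays. ✓
Unconnected: no audit gives 202 − 28 = 174; audit gives 178 − 83 = 95. Stays. ✓
Beliefs are Bayes-consistent on-path and both types best-respond.

Yes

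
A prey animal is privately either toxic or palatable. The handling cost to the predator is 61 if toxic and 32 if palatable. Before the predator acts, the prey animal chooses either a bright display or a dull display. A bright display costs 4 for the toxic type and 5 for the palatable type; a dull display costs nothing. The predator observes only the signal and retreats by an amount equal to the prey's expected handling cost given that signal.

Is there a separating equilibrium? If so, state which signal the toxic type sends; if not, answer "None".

None

Try toxic → bright display, palatable → dull display:
  Under separation the predator infers type exactly: bright display → toxic (pays 61), dull display → palatable (pays 32).
  Toxic: bright display gives 61 − 4 = 57; dull display gives 32 − 0 = 32. No deviation. ✓
  Palatable: dull display gives 32 − 0 = 32; bright display gives 61 − 5 = 56. Would deviate. ✗
Try toxic → dull display, palatable → bright display:
  Under separation the predator infers type exactly: dull display → toxic (pays 61), bright display → palatable (pays 32).
  Toxic: dull display gives 61 − 0 = 61; bright display gives 32 − 4 = 28. No deviation. ✓
  Palatable: bright display gives 32 − 5 = 27; dull display gives 61 − 0 = 61. Would deviate. ✗
Neither assignment is incentive-compatible.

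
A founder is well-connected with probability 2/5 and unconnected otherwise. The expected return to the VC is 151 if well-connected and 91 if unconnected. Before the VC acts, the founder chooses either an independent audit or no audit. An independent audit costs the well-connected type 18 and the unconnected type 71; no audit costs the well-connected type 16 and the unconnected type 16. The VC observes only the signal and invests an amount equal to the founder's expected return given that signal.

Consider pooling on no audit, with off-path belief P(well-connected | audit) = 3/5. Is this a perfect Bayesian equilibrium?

On the equilibrium path (no audit) the VC holds the prior 2/5 and pays 2/5·151 + 3/5·91 = 115. Off-path (audit) belief 3/5 gives 3/5·151 + 2/5·91 = 127.
Well-connected: no audit gives 115 − 16 = 99; audit gives 127 − 18 = 109. Deviates. ✗
Unconnected: no audit gives 115 − 16 = 99; audit gives 127 − 71 = 56. Stays. ✓

No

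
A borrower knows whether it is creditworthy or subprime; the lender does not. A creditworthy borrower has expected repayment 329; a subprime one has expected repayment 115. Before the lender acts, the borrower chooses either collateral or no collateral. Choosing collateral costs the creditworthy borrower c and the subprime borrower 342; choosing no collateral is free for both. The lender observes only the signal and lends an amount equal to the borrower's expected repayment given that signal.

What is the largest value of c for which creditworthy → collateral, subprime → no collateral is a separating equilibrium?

Under separation: collateral → creditworthy (pays 329); no collateral → subprime (pays 115).
Subprime: 115 − 0 = 115 ≥ 329 − 342 = -13. Holds regardless of c. ✓
Creditworthy: 329 − c ≥ 115 − 0, so c ≤ 329 − 115 = 214.

214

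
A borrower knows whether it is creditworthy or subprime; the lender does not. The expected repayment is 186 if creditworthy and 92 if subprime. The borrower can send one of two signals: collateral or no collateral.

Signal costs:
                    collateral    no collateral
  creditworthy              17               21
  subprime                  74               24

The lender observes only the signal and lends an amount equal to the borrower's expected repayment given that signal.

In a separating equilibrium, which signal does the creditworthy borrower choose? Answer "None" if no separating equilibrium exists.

None

Try creditworthy → collateral, subprime → no collateral:
  If types separate, collateral earns payment 186 and no collateral earns 92.
  Creditworthy: collateral gives 186 − 17 = 169; no collateral gives 92 − 21 = 71. No deviation. ✓
  Subprime: no collateral gives 92 − 24 = 68; collateral gives 186 − 74 = 112. Would deviate. ✗
Try creditworthy → no collateral, subprime → collateral:
  If types separate, no collateral earns payment 186 and collateral earns 92.
  Creditworthy: no collateral gives 186 − 21 = 165; collateral gives 92 − 17 = 75. No deviation. ✓
  Subprime: collateral gives 92 − 74 = 18; no collateral gives 186 − 24 = 162. Would deviate. ✗
Neither assignment is incentive-compatible.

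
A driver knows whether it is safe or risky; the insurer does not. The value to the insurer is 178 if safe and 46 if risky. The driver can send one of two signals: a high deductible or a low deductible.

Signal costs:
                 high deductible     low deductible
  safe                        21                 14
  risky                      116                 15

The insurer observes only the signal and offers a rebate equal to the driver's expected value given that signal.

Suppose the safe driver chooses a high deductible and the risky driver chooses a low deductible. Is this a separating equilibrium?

Under separation the insurer infers type exactly: high deductible → safe (pays 178), low deductible → risky (pays 46).
Safe: high deductible gives 178 − 21 = 157; low deductible gives 46 − 14 = 32. No deviation. ✓
Risky: low deductible gives 46 − 15 = 31; high deductible gives 178 − 116 = 62. Would deviate. ✗

No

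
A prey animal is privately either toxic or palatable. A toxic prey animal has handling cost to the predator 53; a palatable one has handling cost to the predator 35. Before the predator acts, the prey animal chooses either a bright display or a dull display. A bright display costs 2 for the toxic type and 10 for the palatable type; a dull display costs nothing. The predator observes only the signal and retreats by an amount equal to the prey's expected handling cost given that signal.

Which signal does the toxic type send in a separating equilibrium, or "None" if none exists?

None

Try toxic → bright display, palatable → dull display:
  If types separate, bright display earns payment 53 and dull display earns 35.
  Toxic: bright display gives 53 − 2 = 51; dull display gives 35 − 0 = 35. No deviation. ✓
  Palatable: dull display gives 35 − 0 = 35; bright display gives 53 − 10 = 43. Would deviate. ✗
Try toxic → dull display, palatable → bright display:
  If types separate, dull display earns payment 53 and bright display earns 35.
  Toxic: dull display gives 53 − 0 = 53; bright display gives 35 − 2 = 33. No deviation. ✓
  Palatable: bright display gives 35 − 10 = 25; dull display gives 53 − 0 = 53. Would deviate. ✗
Neither assignment is incentive-compatible.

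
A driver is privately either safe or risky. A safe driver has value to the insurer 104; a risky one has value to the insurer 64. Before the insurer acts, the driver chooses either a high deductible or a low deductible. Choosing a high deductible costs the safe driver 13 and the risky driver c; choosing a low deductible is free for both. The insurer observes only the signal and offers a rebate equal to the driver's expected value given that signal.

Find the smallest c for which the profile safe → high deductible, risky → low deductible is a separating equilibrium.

Under separation: high deductible → safe (pays 104); low deductible → risky (pays 64).
Safe: 104 − 13 = 91 ≥ 64 − 0 = 64. Holds regardless of c. ✓
Risky: 64 − 0 ≥ 104 − c, so c ≥ 104 − 64 = 40.

40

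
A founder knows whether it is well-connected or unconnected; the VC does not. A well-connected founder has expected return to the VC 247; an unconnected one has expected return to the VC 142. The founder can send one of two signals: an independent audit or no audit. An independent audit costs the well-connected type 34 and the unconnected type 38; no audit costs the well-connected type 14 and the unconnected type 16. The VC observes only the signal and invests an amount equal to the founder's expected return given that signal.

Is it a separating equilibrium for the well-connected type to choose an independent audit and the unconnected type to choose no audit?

No

If types separate, audit earns payment 247 and no audit earns 142.
Well-connected: audit gives 247 − 34 = 213; no audit gives 142 − 14 = 128. No deviation. ✓
Unconnected: no audit gives 142 − 16 = 126; audit gives 247 − 38 = 209. Would deviate. ✗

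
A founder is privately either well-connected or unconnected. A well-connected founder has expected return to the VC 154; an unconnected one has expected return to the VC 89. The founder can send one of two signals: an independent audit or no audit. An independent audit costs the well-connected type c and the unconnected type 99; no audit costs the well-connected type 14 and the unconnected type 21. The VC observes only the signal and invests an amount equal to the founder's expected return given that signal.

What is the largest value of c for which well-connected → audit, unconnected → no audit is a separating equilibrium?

79

Under separation: audit → well-connected (pays 154); no audit → unconnected (pays 89).
Unconnected: 89 − 21 = 68 ≥ 154 − 99 = 55. Holds regardless of c. ✓
Well-connected: 154 − c ≥ 89 − 14, so c ≤ 154 − 75 = 79.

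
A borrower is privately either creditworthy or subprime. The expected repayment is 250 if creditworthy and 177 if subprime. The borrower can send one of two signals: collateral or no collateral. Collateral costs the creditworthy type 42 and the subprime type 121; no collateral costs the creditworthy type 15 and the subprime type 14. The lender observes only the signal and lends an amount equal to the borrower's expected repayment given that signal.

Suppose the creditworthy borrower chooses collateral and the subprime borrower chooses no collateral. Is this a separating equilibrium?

Yes

If types separate, collateral earns payment 250 and no collateral earns 177.
Creditworthy: collateral gives 250 − 42 = 208; no collateral gives 177 − 15 = 162. No deviation. ✓
Subprime: no collateral gives 177 − 14 = 163; collateral gives 250 − 121 = 129. No deviation. ✓
Neither type gains from mimicking the other.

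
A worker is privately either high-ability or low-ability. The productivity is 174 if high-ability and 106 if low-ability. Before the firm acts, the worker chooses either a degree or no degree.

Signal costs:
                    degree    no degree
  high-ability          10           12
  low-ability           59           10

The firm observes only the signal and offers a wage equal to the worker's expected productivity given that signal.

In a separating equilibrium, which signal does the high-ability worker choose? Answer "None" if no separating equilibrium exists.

None

Try high-ability → degree, low-ability → no degree:
  If types separate, degree earns payment 174 and no degree earns 106.
  High-ability: degree gives 174 − 10 = 164; no degree gives 106 − 12 = 94. No deviation. ✓
  Low-ability: no degree gives 106 − 10 = 96; degree gives 174 − 59 = 115. Would deviate. ✗
Try high-ability → no degree, low-ability → degree:
  If types separate, no degree earns payment 174 and degree earns 106.
  High-ability: no degree gives 174 − 12 = 162; degree gives 106 − 10 = 96. No deviation. ✓
  Low-ability: degree gives 106 − 59 = 47; no degree gives 174 − 10 = 164. Would deviate. ✗
Neither assignment is incentive-compatible.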